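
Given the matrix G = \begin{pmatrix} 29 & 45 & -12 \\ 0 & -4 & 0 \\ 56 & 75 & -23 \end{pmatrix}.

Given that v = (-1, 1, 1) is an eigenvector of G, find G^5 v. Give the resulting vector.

First find the eigenvalue: Gv = (4, -4, -4) = -4·(-1, 1, 1), so λ = -4.
Then G^5 v = λ^5·v = (-4)^5·(-1, 1, 1) = -1024·(-1, 1, 1) = (1024, -1024, -1024).

(1024, -1024, -1024)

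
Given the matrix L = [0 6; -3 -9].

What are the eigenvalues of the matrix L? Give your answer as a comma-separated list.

-6, -3

det(L - rI) = (0 - r)(-9 - r) - (6)·(-3) = r^2 + 9r + 18.
This factors as (r + 6)·(r + 3) = 0.
Eigenvalues: -6, -3.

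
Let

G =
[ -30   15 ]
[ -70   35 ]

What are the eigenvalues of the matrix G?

0, 5

det(G - λI) = (-30 - λ)(35 - λ) - (15)·(-70) = λ^2 - 5λ.
This factors as λ·(λ - 5) = 0.
Eigenvalues: 0, 5.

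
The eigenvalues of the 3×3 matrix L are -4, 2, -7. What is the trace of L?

-9

trace(L) is the sum of the eigenvalues: (-4) + (2) + (-7) = -9.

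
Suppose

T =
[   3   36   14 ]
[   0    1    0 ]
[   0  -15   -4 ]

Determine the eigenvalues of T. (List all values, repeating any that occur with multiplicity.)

Set up det(μI - T) = 0.
Cofactor expansion gives p(μ) = μ^3 - 13μ + 12.
Since p(1) = 0, μ = 1 is a root.
Dividing by (μ - 1) leaves μ^2 + μ - 12.
The quadratic factors as (μ + 4)·(μ - 3).
Eigenvalues: -4, 1, 3.

-4, 1, 3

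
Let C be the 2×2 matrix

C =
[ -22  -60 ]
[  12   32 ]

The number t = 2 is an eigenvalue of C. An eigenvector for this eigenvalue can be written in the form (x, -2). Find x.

5

We need (C - 2I)v = 0.
C - 2I = [[-24, -60], [12, 30]].
Row 1: (-24)·x + (-60)·-2 = 0
Row 2: (12)·x + (30)·-2 = 0
Solving gives x = 5.
Check: C·(5, -2) = (10, -4) = 2·(5, -2).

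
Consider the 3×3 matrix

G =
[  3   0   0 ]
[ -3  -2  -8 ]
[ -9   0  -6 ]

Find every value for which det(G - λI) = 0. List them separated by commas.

The characteristic polynomial is p(λ) = det(λI - G).
Expanding along the first row, p(λ) = λ^3 + 5λ^2 - 12λ - 36.
Try λ = -2: p(-2) = 0, so -2 is a root.
Factor out (λ + 2): p(λ) = (λ + 2)·(λ^2 + 3λ - 18).
The quadratic factors as (λ + 6)·(λ - 3).
Eigenvalues: -6, -2, 3.

-6, -2, 3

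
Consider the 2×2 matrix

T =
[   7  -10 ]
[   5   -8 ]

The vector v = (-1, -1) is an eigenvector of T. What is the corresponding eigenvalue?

Compute Tv: T·(-1, -1) = (3, 3).
Since Tv = λv, compare component 1: 3 = λ·-1, so λ = -3.

-3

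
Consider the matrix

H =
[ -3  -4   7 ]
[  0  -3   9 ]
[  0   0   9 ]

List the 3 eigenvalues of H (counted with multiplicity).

-3, -3, 9

H is upper triangular, so its eigenvalues are the diagonal entries.
Diagonal: -3, -3, 9.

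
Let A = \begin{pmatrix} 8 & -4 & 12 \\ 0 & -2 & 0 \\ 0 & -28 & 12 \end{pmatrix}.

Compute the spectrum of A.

-2, 8, 12

Compute the characteristic polynomial p(lambda) = det(lambda·I - A).
Expanding the 3×3 determinant: p(lambda) = lambda^3 - 18·lambda^2 + 56·lambda + 192.
Try lambda = 8: p(8) = 0, so 8 is a root.
Dividing by (lambda - 8) leaves lambda^2 - 10·lambda - 24.
The quadratic factors as (lambda + 2)·(lambda - 12).
Eigenvalues: -2, 8, 12.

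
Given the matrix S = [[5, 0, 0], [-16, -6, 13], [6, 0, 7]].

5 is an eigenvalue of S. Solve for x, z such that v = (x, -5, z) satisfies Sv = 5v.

We need (S - 5I)v = 0.
S - 5I = [[0, 0, 0], [-16, -11, 13], [6, 0, 2]].
Row 1: (0)·x + (0)·-5 + (0)·z = 0
Row 2: (-16)·x + (-11)·-5 + (13)·z = 0
Row 3: (6)·x + (0)·-5 + (2)·z = 0
Solving gives x = 1, z = -3.
Check: S·(1, -5, -3) = (5, -25, -15) = 5·(1, -5, -3).

1, -3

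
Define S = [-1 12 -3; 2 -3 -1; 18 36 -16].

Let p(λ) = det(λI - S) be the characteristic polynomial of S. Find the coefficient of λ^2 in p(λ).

The coefficient of λ^2 of det(λI - S) is −trace(S).
trace(S) = (-1) + (-3) + (-16) = -20, so the coefficient is 20.

20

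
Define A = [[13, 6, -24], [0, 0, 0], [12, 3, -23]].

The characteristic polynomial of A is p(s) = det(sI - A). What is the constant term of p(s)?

p(s) = s^3 + 10s^2 - 11s.
The constant term is 0.

0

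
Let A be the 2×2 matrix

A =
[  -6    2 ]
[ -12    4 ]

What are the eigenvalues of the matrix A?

-2, 0

det(A - lambda·I) = (-6 - lambda)(4 - lambda) - (2)·(-12) = lambda^2 + 2·lambda.
This factors as (lambda + 2)·lambda = 0.
Eigenvalues: -2, 0.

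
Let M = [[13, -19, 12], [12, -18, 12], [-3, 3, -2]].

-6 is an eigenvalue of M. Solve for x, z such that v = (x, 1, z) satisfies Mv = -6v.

We need (M + 6I)v = 0.
M + 6I = [[19, -19, 12], [12, -12, 12], [-3, 3, 4]].
Row 1: (19)·x + (-19)·1 + (12)·z = 0
Row 2: (12)·x + (-12)·1 + (12)·z = 0
Row 3: (-3)·x + (3)·1 + (4)·z = 0
Solving gives x = 1, z = 0.
Check: M·(1, 1, 0) = (-6, -6, 0) = -6·(1, 1, 0).

1, 0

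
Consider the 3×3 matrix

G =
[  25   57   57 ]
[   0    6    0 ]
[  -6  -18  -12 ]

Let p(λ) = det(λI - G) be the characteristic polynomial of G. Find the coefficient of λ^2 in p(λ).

The coefficient of λ^2 of det(λI - G) is −trace(G).
trace(G) = (25) + (6) + (-12) = 19, so the coefficient is -19.

-19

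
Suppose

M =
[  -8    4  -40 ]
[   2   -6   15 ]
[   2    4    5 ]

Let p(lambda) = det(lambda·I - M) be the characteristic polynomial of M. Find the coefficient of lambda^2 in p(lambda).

The coefficient of lambda^2 of det(lambda·I - M) is −trace(M).
trace(M) = (-8) + (-6) + (5) = -9, so the coefficient is 9.

9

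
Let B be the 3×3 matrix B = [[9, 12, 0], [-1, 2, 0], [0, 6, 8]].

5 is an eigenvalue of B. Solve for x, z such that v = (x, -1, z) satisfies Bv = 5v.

3, 2

We need (B - 5I)v = 0.
B - 5I = [[4, 12, 0], [-1, -3, 0], [0, 6, 3]].
Row 1: (4)·x + (12)·-1 + (0)·z = 0
Row 2: (-1)·x + (-3)·-1 + (0)·z = 0
Row 3: (0)·x + (6)·-1 + (3)·z = 0
Solving gives x = 3, z = 2.
Check: B·(3, -1, 2) = (15, -5, 10) = 5·(3, -1, 2).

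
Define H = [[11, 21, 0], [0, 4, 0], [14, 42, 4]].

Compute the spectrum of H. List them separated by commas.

Compute the characteristic polynomial p(t) = det(tI - H).
Expanding along the first row, p(t) = t^3 - 19t^2 + 104t - 176.
Try t = 11: p(11) = 0, so 11 is a root.
Factor out (t - 11): p(t) = (t - 11)·(t^2 - 8t + 16).
The quadratic factor is (t - 4)^2.
Eigenvalues: 4, 4, 11.

4, 4, 11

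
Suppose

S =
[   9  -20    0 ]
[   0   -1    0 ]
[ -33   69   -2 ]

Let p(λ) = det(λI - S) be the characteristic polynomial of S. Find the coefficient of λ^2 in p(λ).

The coefficient of λ^2 of det(λI - S) is −trace(S).
trace(S) = (9) + (-1) + (-2) = 6, so the coefficient is -6.

-6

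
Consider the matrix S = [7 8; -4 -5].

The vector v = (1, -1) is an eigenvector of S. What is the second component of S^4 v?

-1

First find the eigenvalue: Sv = (-1, 1) = -1·(1, -1), so λ = -1.
Then S^4 v = λ^4·v = (-1)^4·(1, -1) = 1·(1, -1) = (1, -1).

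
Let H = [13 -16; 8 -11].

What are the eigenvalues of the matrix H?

-3, 5

det(H - lambda·I) = (13 - lambda)(-11 - lambda) - (-16)·(8) = lambda^2 - 2·lambda - 15.
This factors as (lambda + 3)·(lambda - 5) = 0.
Eigenvalues: -3, 5.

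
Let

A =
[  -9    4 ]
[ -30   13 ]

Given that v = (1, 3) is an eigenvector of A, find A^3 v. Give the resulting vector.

(27, 81)

First find the eigenvalue: Av = (3, 9) = 3·(1, 3), so λ = 3.
Then A^3 v = λ^3·v = 3^3·(1, 3) = 27·(1, 3) = (27, 81).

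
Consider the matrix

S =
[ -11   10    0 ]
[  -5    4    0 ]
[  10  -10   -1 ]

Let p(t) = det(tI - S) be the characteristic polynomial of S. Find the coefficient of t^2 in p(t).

8

The coefficient of t^2 of det(tI - S) is −trace(S).
trace(S) = (-11) + (4) + (-1) = -8, so the coefficient is 8.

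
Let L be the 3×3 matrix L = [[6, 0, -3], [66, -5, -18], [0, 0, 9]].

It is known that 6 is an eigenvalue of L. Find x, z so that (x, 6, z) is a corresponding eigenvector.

1, 0

We need (L - 6I)v = 0.
L - 6I = [[0, 0, -3], [66, -11, -18], [0, 0, 3]].
Row 1: (0)·x + (0)·6 + (-3)·z = 0
Row 2: (66)·x + (-11)·6 + (-18)·z = 0
Row 3: (0)·x + (0)·6 + (3)·z = 0
Solving gives x = 1, z = 0.
Check: L·(1, 6, 0) = (6, 36, 0) = 6·(1, 6, 0).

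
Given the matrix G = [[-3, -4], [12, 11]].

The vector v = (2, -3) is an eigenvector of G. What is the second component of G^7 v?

-6561

First find the eigenvalue: Gv = (6, -9) = 3·(2, -3), so λ = 3.
Then G^7 v = λ^7·v = 3^7·(2, -3) = 2187·(2, -3) = (4374, -6561).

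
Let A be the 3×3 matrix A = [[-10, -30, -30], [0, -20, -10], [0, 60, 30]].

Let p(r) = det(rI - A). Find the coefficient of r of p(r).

p(r) = r^3 - 100r.
The coefficient of r is -100.

-100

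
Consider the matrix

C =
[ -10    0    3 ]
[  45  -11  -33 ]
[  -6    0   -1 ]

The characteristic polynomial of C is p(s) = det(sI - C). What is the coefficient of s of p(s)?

p(s) = s^3 + 22s^2 + 149s + 308.
The coefficient of s is 149.

149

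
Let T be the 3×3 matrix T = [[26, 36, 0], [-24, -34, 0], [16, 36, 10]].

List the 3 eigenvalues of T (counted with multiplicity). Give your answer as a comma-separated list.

The characteristic polynomial is p(s) = det(sI - T).
Expanding the 3×3 determinant: p(s) = s^3 - 2s^2 - 100s + 200.
Rational-root test: s = -10 gives p(-10) = 0.
Dividing by (s + 10) leaves s^2 - 12s + 20.
The quadratic factors as (s - 2)·(s - 10).
Eigenvalues: -10, 2, 10.

-10, 2, 10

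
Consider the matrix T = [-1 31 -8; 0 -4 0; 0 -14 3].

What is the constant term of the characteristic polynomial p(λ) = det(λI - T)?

p(0) = det(0·I − T) = det(−T) = (−1)^3·det(T).
det(T) = 12, so p(0) = -12.

-12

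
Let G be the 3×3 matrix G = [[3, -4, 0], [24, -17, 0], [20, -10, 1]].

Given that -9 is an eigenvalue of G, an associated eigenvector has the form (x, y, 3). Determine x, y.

3, 9

We need (G + 9I)v = 0.
G + 9I = [[12, -4, 0], [24, -8, 0], [20, -10, 10]].
Row 1: (12)·x + (-4)·y + (0)·3 = 0
Row 2: (24)·x + (-8)·y + (0)·3 = 0
Row 3: (20)·x + (-10)·y + (10)·3 = 0
Solving gives x = 3, y = 9.
Check: G·(3, 9, 3) = (-27, -81, -27) = -9·(3, 9, 3).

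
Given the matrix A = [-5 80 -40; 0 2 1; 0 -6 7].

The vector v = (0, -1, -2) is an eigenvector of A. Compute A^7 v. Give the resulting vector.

(0, -16384, -32768)

First find the eigenvalue: Av = (0, -4, -8) = 4·(0, -1, -2), so λ = 4.
Then A^7 v = λ^7·v = 4^7·(0, -1, -2) = 16384·(0, -1, -2) = (0, -16384, -32768).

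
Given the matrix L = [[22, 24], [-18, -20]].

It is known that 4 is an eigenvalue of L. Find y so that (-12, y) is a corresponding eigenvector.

We need (L - 4I)v = 0.
L - 4I = [[18, 24], [-18, -24]].
Row 1: (18)·-12 + (24)·y = 0
Row 2: (-18)·-12 + (-24)·y = 0
Solving gives y = 9.
Check: L·(-12, 9) = (-48, 36) = 4·(-12, 9).

9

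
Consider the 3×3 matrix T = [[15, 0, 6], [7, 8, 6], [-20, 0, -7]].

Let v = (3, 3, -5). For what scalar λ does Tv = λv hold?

Compute Tv: T·(3, 3, -5) = (15, 15, -25).
Since Tv = λv, compare component 1: 15 = λ·3, so λ = 5.

5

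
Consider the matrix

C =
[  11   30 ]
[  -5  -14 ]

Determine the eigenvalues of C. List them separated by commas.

det(C - λI) = (11 - λ)(-14 - λ) - (30)·(-5) = λ^2 + 3λ - 4.
This factors as (λ + 4)·(λ - 1) = 0.
Eigenvalues: -4, 1.

-4, 1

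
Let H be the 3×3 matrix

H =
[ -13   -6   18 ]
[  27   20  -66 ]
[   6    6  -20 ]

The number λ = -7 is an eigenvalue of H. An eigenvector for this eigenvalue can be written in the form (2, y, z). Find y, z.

We need (H + 7I)v = 0.
H + 7I = [[-6, -6, 18], [27, 27, -66], [6, 6, -13]].
Row 1: (-6)·2 + (-6)·y + (18)·z = 0
Row 2: (27)·2 + (27)·y + (-66)·z = 0
Row 3: (6)·2 + (6)·y + (-13)·z = 0
Solving gives y = -2, z = 0.
Check: H·(2, -2, 0) = (-14, 14, 0) = -7·(2, -2, 0).

-2, 0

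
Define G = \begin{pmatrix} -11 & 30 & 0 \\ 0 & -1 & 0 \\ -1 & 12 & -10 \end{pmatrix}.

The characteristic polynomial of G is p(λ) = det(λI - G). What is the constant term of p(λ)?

p(λ) = λ^3 + 22λ^2 + 131λ + 110.
The constant term is 110.

110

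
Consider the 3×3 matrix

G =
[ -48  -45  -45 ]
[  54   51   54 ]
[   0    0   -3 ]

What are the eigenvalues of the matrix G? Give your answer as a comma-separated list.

Compute the characteristic polynomial p(lambda) = det(lambda·I - G).
Expanding the 3×3 determinant: p(lambda) = lambda^3 - 27·lambda - 54.
Try lambda = 6: p(6) = 0, so 6 is a root.
Dividing by (lambda - 6) leaves lambda^2 + 6·lambda + 9.
The quadratic factor is (lambda + 3)^2.
Eigenvalues: -3, -3, 6.

-3, -3, 6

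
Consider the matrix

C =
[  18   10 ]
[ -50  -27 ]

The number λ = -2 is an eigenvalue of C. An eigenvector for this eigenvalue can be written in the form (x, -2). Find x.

1

We need (C + 2I)v = 0.
C + 2I = [[20, 10], [-50, -25]].
Row 1: (20)·x + (10)·-2 = 0
Row 2: (-50)·x + (-25)·-2 = 0
Solving gives x = 1.
Check: C·(1, -2) = (-2, 4) = -2·(1, -2).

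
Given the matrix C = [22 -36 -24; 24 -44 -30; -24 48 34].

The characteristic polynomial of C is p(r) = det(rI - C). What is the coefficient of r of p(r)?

p(r) = r^3 - 12r^2 + 12r + 80.
The coefficient of r is 12.

12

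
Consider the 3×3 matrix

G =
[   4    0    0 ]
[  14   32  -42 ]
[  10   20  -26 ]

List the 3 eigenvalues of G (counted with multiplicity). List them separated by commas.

2, 4, 4

Compute the characteristic polynomial p(r) = det(rI - G).
Expanding the 3×3 determinant: p(r) = r^3 - 10r^2 + 32r - 32.
Rational-root test: r = 4 gives p(4) = 0.
Dividing by (r - 4) leaves r^2 - 6r + 8.
The quadratic factors as (r - 2)·(r - 4).
Eigenvalues: 2, 4, 4.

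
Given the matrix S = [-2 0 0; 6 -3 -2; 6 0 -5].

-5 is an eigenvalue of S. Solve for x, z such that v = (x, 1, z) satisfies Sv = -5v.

We need (S + 5I)v = 0.
S + 5I = [[3, 0, 0], [6, 2, -2], [6, 0, 0]].
Row 1: (3)·x + (0)·1 + (0)·z = 0
Row 2: (6)·x + (2)·1 + (-2)·z = 0
Row 3: (6)·x + (0)·1 + (0)·z = 0
Solving gives x = 0, z = 1.
Check: S·(0, 1, 1) = (0, -5, -5) = -5·(0, 1, 1).

0, 1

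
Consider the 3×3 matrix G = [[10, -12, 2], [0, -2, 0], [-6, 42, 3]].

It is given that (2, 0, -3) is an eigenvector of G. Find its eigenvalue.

Compute Gv: G·(2, 0, -3) = (14, 0, -21).
Since Gv = λv, compare component 1: 14 = λ·2, so λ = 7.

7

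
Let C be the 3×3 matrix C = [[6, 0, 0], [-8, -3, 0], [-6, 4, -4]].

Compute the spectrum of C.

-4, -3, 6

C is lower triangular, so its eigenvalues are the diagonal entries.
Diagonal: 6, -3, -4.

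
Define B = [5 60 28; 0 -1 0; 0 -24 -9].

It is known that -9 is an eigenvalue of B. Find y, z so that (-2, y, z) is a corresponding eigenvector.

0, 1

We need (B + 9I)v = 0.
B + 9I = [[14, 60, 28], [0, 8, 0], [0, -24, 0]].
Row 1: (14)·-2 + (60)·y + (28)·z = 0
Row 2: (0)·-2 + (8)·y + (0)·z = 0
Row 3: (0)·-2 + (-24)·y + (0)·z = 0
Solving gives y = 0, z = 1.
Check: B·(-2, 0, 1) = (18, 0, -9) = -9·(-2, 0, 1).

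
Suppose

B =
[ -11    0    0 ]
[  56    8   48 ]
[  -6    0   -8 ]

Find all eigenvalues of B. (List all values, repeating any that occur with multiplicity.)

-11, -8, 8

Compute the characteristic polynomial p(lambda) = det(lambda·I - B).
Cofactor expansion gives p(lambda) = lambda^3 + 11·lambda^2 - 64·lambda - 704.
Try lambda = -8: p(-8) = 0, so -8 is a root.
Factor out (lambda + 8): p(lambda) = (lambda + 8)·(lambda^2 + 3·lambda - 88).
The quadratic factors as (lambda + 11)·(lambda - 8).
Eigenvalues: -11, -8, 8.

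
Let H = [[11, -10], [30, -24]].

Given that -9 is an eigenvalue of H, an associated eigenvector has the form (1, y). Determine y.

2

We need (H + 9I)v = 0.
H + 9I = [[20, -10], [30, -15]].
Row 1: (20)·1 + (-10)·y = 0
Row 2: (30)·1 + (-15)·y = 0
Solving gives y = 2.
Check: H·(1, 2) = (-9, -18) = -9·(1, 2).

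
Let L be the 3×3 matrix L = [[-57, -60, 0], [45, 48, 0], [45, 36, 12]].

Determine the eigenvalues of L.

Compute the characteristic polynomial p(r) = det(rI - L).
Expanding along the first row, p(r) = r^3 - 3r^2 - 144r + 432.
Rational-root test: r = 3 gives p(3) = 0.
Factor out (r - 3): p(r) = (r - 3)·(r^2 - 144).
The quadratic factors as (r + 12)·(r - 12).
Eigenvalues: -12, 3, 12.

-12, 3, 12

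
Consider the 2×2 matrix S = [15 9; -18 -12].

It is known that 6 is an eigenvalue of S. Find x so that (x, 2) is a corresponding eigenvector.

-2

We need (S - 6I)v = 0.
S - 6I = [[9, 9], [-18, -18]].
Row 1: (9)·x + (9)·2 = 0
Row 2: (-18)·x + (-18)·2 = 0
Solving gives x = -2.
Check: S·(-2, 2) = (-12, 12) = 6·(-2, 2).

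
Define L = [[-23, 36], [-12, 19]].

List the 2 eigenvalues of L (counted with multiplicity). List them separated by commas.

-5, 1

det(L - λI) = (-23 - λ)(19 - λ) - (36)·(-12) = λ^2 + 4λ - 5.
This factors as (λ + 5)·(λ - 1) = 0.
Eigenvalues: -5, 1.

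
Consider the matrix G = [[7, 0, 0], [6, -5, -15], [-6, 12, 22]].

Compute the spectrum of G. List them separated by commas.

7, 7, 10

Compute the characteristic polynomial p(μ) = det(μI - G).
Expanding along the first row, p(μ) = μ^3 - 24μ^2 + 189μ - 490.
Since p(7) = 0, μ = 7 is a root.
Dividing by (μ - 7) leaves μ^2 - 17μ + 70.
The quadratic factors as (μ - 7)·(μ - 10).
Eigenvalues: 7, 7, 10.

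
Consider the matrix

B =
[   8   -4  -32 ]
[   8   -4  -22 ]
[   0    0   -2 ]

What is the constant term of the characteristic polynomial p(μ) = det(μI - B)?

p(0) = det(0·I − B) = det(−B) = (−1)^3·det(B).
det(B) = 0, so p(0) = 0.

0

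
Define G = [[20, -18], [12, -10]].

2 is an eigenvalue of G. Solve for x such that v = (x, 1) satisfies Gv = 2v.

We need (G - 2I)v = 0.
G - 2I = [[18, -18], [12, -12]].
Row 1: (18)·x + (-18)·1 = 0
Row 2: (12)·x + (-12)·1 = 0
Solving gives x = 1.
Check: G·(1, 1) = (2, 2) = 2·(1, 1).

1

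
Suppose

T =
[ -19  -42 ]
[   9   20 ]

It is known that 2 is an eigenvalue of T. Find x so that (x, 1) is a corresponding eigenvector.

-2

We need (T - 2I)v = 0.
T - 2I = [[-21, -42], [9, 18]].
Row 1: (-21)·x + (-42)·1 = 0
Row 2: (9)·x + (18)·1 = 0
Solving gives x = -2.
Check: T·(-2, 1) = (-4, 2) = 2·(-2, 1).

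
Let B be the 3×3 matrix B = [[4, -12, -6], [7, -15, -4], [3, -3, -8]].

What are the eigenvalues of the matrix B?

Compute the characteristic polynomial p(s) = det(sI - B).
Expanding along the first row, p(s) = s^3 + 19s^2 + 118s + 240.
Try s = -6: p(-6) = 0, so -6 is a root.
Dividing by (s + 6) leaves s^2 + 13s + 40.
The quadratic factors as (s + 8)·(s + 5).
Eigenvalues: -8, -6, -5.

-8, -6, -5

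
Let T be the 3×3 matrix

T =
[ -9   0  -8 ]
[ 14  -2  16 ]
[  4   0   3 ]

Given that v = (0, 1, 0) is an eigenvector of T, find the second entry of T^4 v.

16

First find the eigenvalue: Tv = (0, -2, 0) = -2·(0, 1, 0), so λ = -2.
Then T^4 v = λ^4·v = (-2)^4·(0, 1, 0) = 16·(0, 1, 0) = (0, 16, 0).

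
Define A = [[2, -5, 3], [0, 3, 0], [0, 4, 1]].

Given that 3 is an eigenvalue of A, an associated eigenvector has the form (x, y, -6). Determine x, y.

We need (A - 3I)v = 0.
A - 3I = [[-1, -5, 3], [0, 0, 0], [0, 4, -2]].
Row 1: (-1)·x + (-5)·y + (3)·-6 = 0
Row 2: (0)·x + (0)·y + (0)·-6 = 0
Row 3: (0)·x + (4)·y + (-2)·-6 = 0
Solving gives x = -3, y = -3.
Check: A·(-3, -3, -6) = (-9, -9, -18) = 3·(-3, -3, -6).

-3, -3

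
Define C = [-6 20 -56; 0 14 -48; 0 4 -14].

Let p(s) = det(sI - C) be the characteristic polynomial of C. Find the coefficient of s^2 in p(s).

6

The coefficient of s^2 of det(sI - C) is −trace(C).
trace(C) = (-6) + (14) + (-14) = -6, so the coefficient is 6.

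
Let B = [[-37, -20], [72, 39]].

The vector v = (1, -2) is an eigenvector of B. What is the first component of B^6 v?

729

First find the eigenvalue: Bv = (3, -6) = 3·(1, -2), so λ = 3.
Then B^6 v = λ^6·v = 3^6·(1, -2) = 729·(1, -2) = (729, -1458).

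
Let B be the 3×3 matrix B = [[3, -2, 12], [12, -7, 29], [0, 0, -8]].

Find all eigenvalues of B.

Compute the characteristic polynomial p(μ) = det(μI - B).
Expanding the 3×3 determinant: p(μ) = μ^3 + 12μ^2 + 35μ + 24.
Since p(-1) = 0, μ = -1 is a root.
Factor out (μ + 1): p(μ) = (μ + 1)·(μ^2 + 11μ + 24).
The quadratic factors as (μ + 8)·(μ + 3).
Eigenvalues: -8, -3, -1.

-8, -3, -1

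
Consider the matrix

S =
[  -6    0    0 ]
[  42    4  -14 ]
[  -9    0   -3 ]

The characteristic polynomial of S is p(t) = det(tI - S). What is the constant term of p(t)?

p(t) = t^3 + 5t^2 - 18t - 72.
The constant term is -72.

-72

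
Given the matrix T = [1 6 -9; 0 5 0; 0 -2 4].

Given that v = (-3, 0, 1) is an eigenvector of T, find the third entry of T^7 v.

16384

First find the eigenvalue: Tv = (-12, 0, 4) = 4·(-3, 0, 1), so λ = 4.
Then T^7 v = λ^7·v = 4^7·(-3, 0, 1) = 16384·(-3, 0, 1) = (-49152, 0, 16384).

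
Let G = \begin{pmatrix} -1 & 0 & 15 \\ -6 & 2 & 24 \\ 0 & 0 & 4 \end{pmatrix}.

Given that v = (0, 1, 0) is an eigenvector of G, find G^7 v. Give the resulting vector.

First find the eigenvalue: Gv = (0, 2, 0) = 2·(0, 1, 0), so λ = 2.
Then G^7 v = λ^7·v = 2^7·(0, 1, 0) = 128·(0, 1, 0) = (0, 128, 0).

(0, 128, 0)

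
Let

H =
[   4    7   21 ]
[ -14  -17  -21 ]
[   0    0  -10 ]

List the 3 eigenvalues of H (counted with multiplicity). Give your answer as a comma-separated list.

-10, -10, -3

The characteristic polynomial is p(λ) = det(λI - H).
Expanding the 3×3 determinant: p(λ) = λ^3 + 23λ^2 + 160λ + 300.
Since p(-10) = 0, λ = -10 is a root.
Dividing by (λ + 10) leaves λ^2 + 13λ + 30.
The quadratic factors as (λ + 10)·(λ + 3).
Eigenvalues: -10, -10, -3.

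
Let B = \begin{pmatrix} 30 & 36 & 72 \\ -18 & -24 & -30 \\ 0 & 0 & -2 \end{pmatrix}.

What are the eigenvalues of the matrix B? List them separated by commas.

-6, -2, 12

The characteristic polynomial is p(s) = det(sI - B).
Cofactor expansion gives p(s) = s^3 - 4s^2 - 84s - 144.
Since p(-2) = 0, s = -2 is a root.
Factor out (s + 2): p(s) = (s + 2)·(s^2 - 6s - 72).
The quadratic factors as (s + 6)·(s - 12).
Eigenvalues: -6, -2, 12.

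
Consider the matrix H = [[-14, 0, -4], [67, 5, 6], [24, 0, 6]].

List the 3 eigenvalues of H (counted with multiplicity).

Set up det(λI - H) = 0.
Expanding along the first row, p(λ) = λ^3 + 3λ^2 - 28λ - 60.
Rational-root test: λ = -2 gives p(-2) = 0.
Factor out (λ + 2): p(λ) = (λ + 2)·(λ^2 + λ - 30).
The quadratic factors as (λ + 6)·(λ - 5).
Eigenvalues: -6, -2, 5.

-6, -2, 5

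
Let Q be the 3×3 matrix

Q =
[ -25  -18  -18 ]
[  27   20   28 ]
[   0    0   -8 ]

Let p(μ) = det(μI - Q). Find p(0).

p(0) = det(0·I − Q) = det(−Q) = (−1)^3·det(Q).
det(Q) = 112, so p(0) = -112.

-112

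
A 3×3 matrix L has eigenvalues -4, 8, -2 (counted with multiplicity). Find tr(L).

2

trace(L) is the sum of the eigenvalues: (-4) + (8) + (-2) = 2.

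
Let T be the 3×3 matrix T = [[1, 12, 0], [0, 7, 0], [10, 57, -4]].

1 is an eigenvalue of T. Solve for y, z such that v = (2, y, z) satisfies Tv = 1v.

We need (T - 1I)v = 0.
T - 1I = [[0, 12, 0], [0, 6, 0], [10, 57, -5]].
Row 1: (0)·2 + (12)·y + (0)·z = 0
Row 2: (0)·2 + (6)·y + (0)·z = 0
Row 3: (10)·2 + (57)·y + (-5)·z = 0
Solving gives y = 0, z = 4.
Check: T·(2, 0, 4) = (2, 0, 4) = 1·(2, 0, 4).

0, 4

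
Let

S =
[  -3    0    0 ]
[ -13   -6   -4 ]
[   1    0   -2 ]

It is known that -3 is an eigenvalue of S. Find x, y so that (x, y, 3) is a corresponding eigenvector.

We need (S + 3I)v = 0.
S + 3I = [[0, 0, 0], [-13, -3, -4], [1, 0, 1]].
Row 1: (0)·x + (0)·y + (0)·3 = 0
Row 2: (-13)·x + (-3)·y + (-4)·3 = 0
Row 3: (1)·x + (0)·y + (1)·3 = 0
Solving gives x = -3, y = 9.
Check: S·(-3, 9, 3) = (9, -27, -9) = -3·(-3, 9, 3).

-3, 9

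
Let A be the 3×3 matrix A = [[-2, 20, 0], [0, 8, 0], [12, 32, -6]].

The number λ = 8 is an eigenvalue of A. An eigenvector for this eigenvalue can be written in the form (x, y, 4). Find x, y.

2, 1

We need (A - 8I)v = 0.
A - 8I = [[-10, 20, 0], [0, 0, 0], [12, 32, -14]].
Row 1: (-10)·x + (20)·y + (0)·4 = 0
Row 2: (0)·x + (0)·y + (0)·4 = 0
Row 3: (12)·x + (32)·y + (-14)·4 = 0
Solving gives x = 2, y = 1.
Check: A·(2, 1, 4) = (16, 8, 32) = 8·(2, 1, 4).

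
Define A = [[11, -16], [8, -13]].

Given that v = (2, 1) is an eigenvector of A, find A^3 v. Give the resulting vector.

First find the eigenvalue: Av = (6, 3) = 3·(2, 1), so λ = 3.
Then A^3 v = λ^3·v = 3^3·(2, 1) = 27·(2, 1) = (54, 27).

(54, 27)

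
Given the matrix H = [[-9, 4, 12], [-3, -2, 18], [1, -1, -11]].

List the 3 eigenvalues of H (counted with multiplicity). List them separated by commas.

Set up det(λI - H) = 0.
Cofactor expansion gives p(λ) = λ^3 + 22λ^2 + 157λ + 360.
Since p(-5) = 0, λ = -5 is a root.
Dividing by (λ + 5) leaves λ^2 + 17λ + 72.
The quadratic factors as (λ + 9)·(λ + 8).
Eigenvalues: -9, -8, -5.

-9, -8, -5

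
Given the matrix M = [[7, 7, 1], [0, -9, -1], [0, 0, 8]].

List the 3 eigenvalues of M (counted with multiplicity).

M is upper triangular, so its eigenvalues are the diagonal entries.
Diagonal: 7, -9, 8.

-9, 7, 8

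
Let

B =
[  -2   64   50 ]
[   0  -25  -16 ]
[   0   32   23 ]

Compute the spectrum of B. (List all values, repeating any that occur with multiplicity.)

-9, -2, 7

The characteristic polynomial is p(λ) = det(λI - B).
Expanding along the first row, p(λ) = λ^3 + 4λ^2 - 59λ - 126.
Since p(7) = 0, λ = 7 is a root.
Dividing by (λ - 7) leaves λ^2 + 11λ + 18.
The quadratic factors as (λ + 9)·(λ + 2).
Eigenvalues: -9, -2, 7.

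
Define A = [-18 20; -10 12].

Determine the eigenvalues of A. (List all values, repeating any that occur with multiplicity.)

det(A - λI) = (-18 - λ)(12 - λ) - (20)·(-10) = λ^2 + 6λ - 16.
This factors as (λ + 8)·(λ - 2) = 0.
Eigenvalues: -8, 2.

-8, 2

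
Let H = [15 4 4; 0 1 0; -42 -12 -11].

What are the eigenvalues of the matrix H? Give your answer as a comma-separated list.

1, 1, 3

The characteristic polynomial is p(s) = det(sI - H).
Expanding along the first row, p(s) = s^3 - 5s^2 + 7s - 3.
Try s = 3: p(3) = 0, so 3 is a root.
Dividing by (s - 3) leaves s^2 - 2s + 1.
The quadratic factor is (s - 1)^2.
Eigenvalues: 1, 1, 3.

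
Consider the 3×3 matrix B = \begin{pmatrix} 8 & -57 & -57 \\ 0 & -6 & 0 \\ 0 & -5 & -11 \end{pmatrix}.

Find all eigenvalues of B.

The characteristic polynomial is p(λ) = det(λI - B).
Expanding along the first row, p(λ) = λ^3 + 9λ^2 - 70λ - 528.
Rational-root test: λ = 8 gives p(8) = 0.
Factor out (λ - 8): p(λ) = (λ - 8)·(λ^2 + 17λ + 66).
The quadratic factors as (λ + 11)·(λ + 6).
Eigenvalues: -11, -6, 8.

-11, -6, 8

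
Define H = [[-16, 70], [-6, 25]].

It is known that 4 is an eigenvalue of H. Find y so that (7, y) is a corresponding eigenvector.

We need (H - 4I)v = 0.
H - 4I = [[-20, 70], [-6, 21]].
Row 1: (-20)·7 + (70)·y = 0
Row 2: (-6)·7 + (21)·y = 0
Solving gives y = 2.
Check: H·(7, 2) = (28, 8) = 4·(7, 2).

2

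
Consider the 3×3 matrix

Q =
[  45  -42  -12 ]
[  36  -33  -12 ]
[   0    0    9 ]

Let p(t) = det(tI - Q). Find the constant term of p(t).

-243

p(t) = t^3 - 21t^2 + 135t - 243.
The constant term is -243.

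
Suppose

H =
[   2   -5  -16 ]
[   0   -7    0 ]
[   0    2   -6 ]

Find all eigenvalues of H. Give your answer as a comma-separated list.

-7, -6, 2

The characteristic polynomial is p(μ) = det(μI - H).
Expanding the 3×3 determinant: p(μ) = μ^3 + 11μ^2 + 16μ - 84.
Rational-root test: μ = 2 gives p(2) = 0.
Dividing by (μ - 2) leaves μ^2 + 13μ + 42.
The quadratic factors as (μ + 7)·(μ + 6).
Eigenvalues: -7, -6, 2.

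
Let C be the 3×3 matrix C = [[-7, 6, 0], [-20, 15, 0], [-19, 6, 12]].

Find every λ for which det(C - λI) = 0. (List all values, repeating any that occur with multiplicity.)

3, 5, 12

Compute the characteristic polynomial p(s) = det(sI - C).
Expanding the 3×3 determinant: p(s) = s^3 - 20s^2 + 111s - 180.
Since p(12) = 0, s = 12 is a root.
Factor out (s - 12): p(s) = (s - 12)·(s^2 - 8s + 15).
The quadratic factors as (s - 3)·(s - 5).
Eigenvalues: 3, 5, 12.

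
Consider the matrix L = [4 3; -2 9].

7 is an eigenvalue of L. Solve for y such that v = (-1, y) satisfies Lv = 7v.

We need (L - 7I)v = 0.
L - 7I = [[-3, 3], [-2, 2]].
Row 1: (-3)·-1 + (3)·y = 0
Row 2: (-2)·-1 + (2)·y = 0
Solving gives y = -1.
Check: L·(-1, -1) = (-7, -7) = 7·(-1, -1).

-1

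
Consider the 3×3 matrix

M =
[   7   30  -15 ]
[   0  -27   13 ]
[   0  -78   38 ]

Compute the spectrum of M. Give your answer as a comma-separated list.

Set up det(μI - M) = 0.
Cofactor expansion gives p(μ) = μ^3 - 18μ^2 + 65μ + 84.
Rational-root test: μ = 7 gives p(7) = 0.
Factor out (μ - 7): p(μ) = (μ - 7)·(μ^2 - 11μ - 12).
The quadratic factors as (μ + 1)·(μ - 12).
Eigenvalues: -1, 7, 12.

-1, 7, 12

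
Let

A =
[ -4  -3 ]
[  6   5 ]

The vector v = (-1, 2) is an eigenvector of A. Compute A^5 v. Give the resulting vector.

First find the eigenvalue: Av = (-2, 4) = 2·(-1, 2), so λ = 2.
Then A^5 v = λ^5·v = 2^5·(-1, 2) = 32·(-1, 2) = (-32, 64).

(-32, 64)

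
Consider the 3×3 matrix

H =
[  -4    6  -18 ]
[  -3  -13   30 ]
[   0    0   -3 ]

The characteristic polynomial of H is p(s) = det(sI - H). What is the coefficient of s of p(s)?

121

p(s) = s^3 + 20s^2 + 121s + 210.
The coefficient of s is 121.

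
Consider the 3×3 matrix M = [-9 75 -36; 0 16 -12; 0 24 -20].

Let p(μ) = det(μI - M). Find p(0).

p(0) = det(0·I − M) = det(−M) = (−1)^3·det(M).
det(M) = 288, so p(0) = -288.

-288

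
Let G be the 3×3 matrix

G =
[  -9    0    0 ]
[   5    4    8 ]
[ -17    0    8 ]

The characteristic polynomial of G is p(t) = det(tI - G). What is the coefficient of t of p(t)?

-76

p(t) = t^3 - 3t^2 - 76t + 288.
The coefficient of t is -76.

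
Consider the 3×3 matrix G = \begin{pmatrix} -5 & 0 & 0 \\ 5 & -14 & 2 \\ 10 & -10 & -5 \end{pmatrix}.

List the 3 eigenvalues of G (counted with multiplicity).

The characteristic polynomial is p(t) = det(tI - G).
Cofactor expansion gives p(t) = t^3 + 24t^2 + 185t + 450.
Rational-root test: t = -9 gives p(-9) = 0.
Factor out (t + 9): p(t) = (t + 9)·(t^2 + 15t + 50).
The quadratic factors as (t + 10)·(t + 5).
Eigenvalues: -10, -9, -5.

-10, -9, -5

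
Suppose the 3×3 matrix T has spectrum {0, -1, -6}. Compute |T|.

det(T) is the product of the eigenvalues: (0) · (-1) · (-6) = 0.

0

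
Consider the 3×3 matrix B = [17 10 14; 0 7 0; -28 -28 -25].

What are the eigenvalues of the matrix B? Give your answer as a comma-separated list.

The characteristic polynomial is p(r) = det(rI - B).
Cofactor expansion gives p(r) = r^3 + r^2 - 89r + 231.
Since p(3) = 0, r = 3 is a root.
Factor out (r - 3): p(r) = (r - 3)·(r^2 + 4r - 77).
The quadratic factors as (r + 11)·(r - 7).
Eigenvalues: -11, 3, 7.

-11, 3, 7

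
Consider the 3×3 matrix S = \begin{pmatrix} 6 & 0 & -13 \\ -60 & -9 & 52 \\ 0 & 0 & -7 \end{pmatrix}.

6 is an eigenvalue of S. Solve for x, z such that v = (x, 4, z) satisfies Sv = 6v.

We need (S - 6I)v = 0.
S - 6I = [[0, 0, -13], [-60, -15, 52], [0, 0, -13]].
Row 1: (0)·x + (0)·4 + (-13)·z = 0
Row 2: (-60)·x + (-15)·4 + (52)·z = 0
Row 3: (0)·x + (0)·4 + (-13)·z = 0
Solving gives x = -1, z = 0.
Check: S·(-1, 4, 0) = (-6, 24, 0) = 6·(-1, 4, 0).

-1, 0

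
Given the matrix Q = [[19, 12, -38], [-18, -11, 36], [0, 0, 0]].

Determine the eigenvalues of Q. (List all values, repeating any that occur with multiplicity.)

Compute the characteristic polynomial p(t) = det(tI - Q).
Expanding the 3×3 determinant: p(t) = t^3 - 8t^2 + 7t.
Rational-root test: t = 0 gives p(0) = 0.
Factor out t: p(t) = t·(t^2 - 8t + 7).
The quadratic factors as (t - 1)·(t - 7).
Eigenvalues: 0, 1, 7.

0, 1, 7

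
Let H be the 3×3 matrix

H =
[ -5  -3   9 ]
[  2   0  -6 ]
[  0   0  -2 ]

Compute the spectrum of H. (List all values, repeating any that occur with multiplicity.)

Compute the characteristic polynomial p(t) = det(tI - H).
Expanding along the first row, p(t) = t^3 + 7t^2 + 16t + 12.
Since p(-2) = 0, t = -2 is a root.
Dividing by (t + 2) leaves t^2 + 5t + 6.
The quadratic factors as (t + 3)·(t + 2).
Eigenvalues: -3, -2, -2.

-3, -2, -2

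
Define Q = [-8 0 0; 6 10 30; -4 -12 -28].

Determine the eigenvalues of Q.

-10, -8, -8

The characteristic polynomial is p(μ) = det(μI - Q).
Cofactor expansion gives p(μ) = μ^3 + 26μ^2 + 224μ + 640.
Since p(-8) = 0, μ = -8 is a root.
Dividing by (μ + 8) leaves μ^2 + 18μ + 80.
The quadratic factors as (μ + 10)·(μ + 8).
Eigenvalues: -10, -8, -8.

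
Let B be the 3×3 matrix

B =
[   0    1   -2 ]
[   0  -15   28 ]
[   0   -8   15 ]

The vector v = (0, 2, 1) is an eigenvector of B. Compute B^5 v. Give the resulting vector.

(0, -2, -1)

First find the eigenvalue: Bv = (0, -2, -1) = -1·(0, 2, 1), so λ = -1.
Then B^5 v = λ^5·v = (-1)^5·(0, 2, 1) = -1·(0, 2, 1) = (0, -2, -1).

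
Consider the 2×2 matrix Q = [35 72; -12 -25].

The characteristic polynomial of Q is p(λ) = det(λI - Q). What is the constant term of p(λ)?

-11

p(λ) = λ^2 - 10λ - 11.
The constant term is -11.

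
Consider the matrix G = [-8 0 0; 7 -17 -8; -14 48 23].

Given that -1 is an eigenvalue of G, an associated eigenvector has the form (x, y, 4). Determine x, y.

We need (G + 1I)v = 0.
G + 1I = [[-7, 0, 0], [7, -16, -8], [-14, 48, 24]].
Row 1: (-7)·x + (0)·y + (0)·4 = 0
Row 2: (7)·x + (-16)·y + (-8)·4 = 0
Row 3: (-14)·x + (48)·y + (24)·4 = 0
Solving gives x = 0, y = -2.
Check: G·(0, -2, 4) = (0, 2, -4) = -1·(0, -2, 4).

0, -2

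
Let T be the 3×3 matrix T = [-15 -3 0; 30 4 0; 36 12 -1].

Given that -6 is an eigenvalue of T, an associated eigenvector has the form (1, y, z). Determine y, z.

-3, 0

We need (T + 6I)v = 0.
T + 6I = [[-9, -3, 0], [30, 10, 0], [36, 12, 5]].
Row 1: (-9)·1 + (-3)·y + (0)·z = 0
Row 2: (30)·1 + (10)·y + (0)·z = 0
Row 3: (36)·1 + (12)·y + (5)·z = 0
Solving gives y = -3, z = 0.
Check: T·(1, -3, 0) = (-6, 18, 0) = -6·(1, -3, 0).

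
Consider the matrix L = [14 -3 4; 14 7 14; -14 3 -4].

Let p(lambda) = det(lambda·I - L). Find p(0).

p(0) = det(0·I − L) = det(−L) = (−1)^3·det(L).
det(L) = 0, so p(0) = 0.

0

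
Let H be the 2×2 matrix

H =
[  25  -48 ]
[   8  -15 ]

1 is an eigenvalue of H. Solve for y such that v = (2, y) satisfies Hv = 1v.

We need (H - 1I)v = 0.
H - 1I = [[24, -48], [8, -16]].
Row 1: (24)·2 + (-48)·y = 0
Row 2: (8)·2 + (-16)·y = 0
Solving gives y = 1.
Check: H·(2, 1) = (2, 1) = 1·(2, 1).

1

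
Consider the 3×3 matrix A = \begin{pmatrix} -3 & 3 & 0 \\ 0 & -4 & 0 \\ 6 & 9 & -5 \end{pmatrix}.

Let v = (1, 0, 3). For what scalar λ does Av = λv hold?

-3

Compute Av: A·(1, 0, 3) = (-3, 0, -9).
Since Av = λv, compare component 1: -3 = λ·1, so λ = -3.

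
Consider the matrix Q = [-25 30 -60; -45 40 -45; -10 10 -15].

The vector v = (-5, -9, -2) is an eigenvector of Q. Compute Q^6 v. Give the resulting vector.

First find the eigenvalue: Qv = (-25, -45, -10) = 5·(-5, -9, -2), so λ = 5.
Then Q^6 v = λ^6·v = 5^6·(-5, -9, -2) = 15625·(-5, -9, -2) = (-78125, -140625, -31250).

(-78125, -140625, -31250)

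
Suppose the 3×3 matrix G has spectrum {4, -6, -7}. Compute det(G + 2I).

120

If G has eigenvalues 4, -6, -7, then G + 2I has eigenvalues 6, -4, -5.
det(G + 2I) = (6) · (-4) · (-5) = 120.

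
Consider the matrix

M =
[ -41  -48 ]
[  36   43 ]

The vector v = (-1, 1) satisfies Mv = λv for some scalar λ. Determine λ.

Compute Mv: M·(-1, 1) = (-7, 7).
Since Mv = λv, compare component 1: -7 = λ·-1, so λ = 7.

7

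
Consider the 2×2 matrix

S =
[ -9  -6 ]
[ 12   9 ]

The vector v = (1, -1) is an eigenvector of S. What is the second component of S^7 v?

2187

First find the eigenvalue: Sv = (-3, 3) = -3·(1, -1), so λ = -3.
Then S^7 v = λ^7·v = (-3)^7·(1, -1) = -2187·(1, -1) = (-2187, 2187).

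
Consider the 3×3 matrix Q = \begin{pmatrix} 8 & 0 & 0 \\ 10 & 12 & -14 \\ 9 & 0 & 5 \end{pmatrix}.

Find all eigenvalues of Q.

5, 8, 12

Compute the characteristic polynomial p(t) = det(tI - Q).
Cofactor expansion gives p(t) = t^3 - 25t^2 + 196t - 480.
Try t = 5: p(5) = 0, so 5 is a root.
Factor out (t - 5): p(t) = (t - 5)·(t^2 - 20t + 96).
The quadratic factors as (t - 8)·(t - 12).
Eigenvalues: 5, 8, 12.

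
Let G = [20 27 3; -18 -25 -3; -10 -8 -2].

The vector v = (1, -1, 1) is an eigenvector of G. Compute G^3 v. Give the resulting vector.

(-64, 64, -64)

First find the eigenvalue: Gv = (-4, 4, -4) = -4·(1, -1, 1), so λ = -4.
Then G^3 v = λ^3·v = (-4)^3·(1, -1, 1) = -64·(1, -1, 1) = (-64, 64, -64).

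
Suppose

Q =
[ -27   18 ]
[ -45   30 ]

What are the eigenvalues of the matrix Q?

det(Q - λI) = (-27 - λ)(30 - λ) - (18)·(-45) = λ^2 - 3λ.
This factors as λ·(λ - 3) = 0.
Eigenvalues: 0, 3.

0, 3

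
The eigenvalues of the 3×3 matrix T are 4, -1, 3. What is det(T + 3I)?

84

If T has eigenvalues 4, -1, 3, then T + 3I has eigenvalues 7, 2, 6.
det(T + 3I) = (7) · (2) · (6) = 84.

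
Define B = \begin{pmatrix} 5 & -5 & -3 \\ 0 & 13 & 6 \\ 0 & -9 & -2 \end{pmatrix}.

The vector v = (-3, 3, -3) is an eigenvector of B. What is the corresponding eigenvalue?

Compute Bv: B·(-3, 3, -3) = (-21, 21, -21).
Since Bv = λv, compare component 1: -21 = λ·-3, so λ = 7.

7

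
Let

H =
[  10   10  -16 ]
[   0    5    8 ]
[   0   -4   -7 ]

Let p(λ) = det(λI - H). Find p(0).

30

p(0) = det(0·I − H) = det(−H) = (−1)^3·det(H).
det(H) = -30, so p(0) = 30.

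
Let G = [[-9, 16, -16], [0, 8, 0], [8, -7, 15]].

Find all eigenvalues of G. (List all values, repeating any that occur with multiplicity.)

The characteristic polynomial is p(λ) = det(λI - G).
Expanding along the first row, p(λ) = λ^3 - 14λ^2 + 41λ + 56.
Since p(-1) = 0, λ = -1 is a root.
Dividing by (λ + 1) leaves λ^2 - 15λ + 56.
The quadratic factors as (λ - 7)·(λ - 8).
Eigenvalues: -1, 7, 8.

-1, 7, 8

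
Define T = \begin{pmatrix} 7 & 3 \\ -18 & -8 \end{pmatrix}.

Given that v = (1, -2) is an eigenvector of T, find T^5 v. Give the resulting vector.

(1, -2)

First find the eigenvalue: Tv = (1, -2) = 1·(1, -2), so λ = 1.
Then T^5 v = λ^5·v = 1^5·(1, -2) = 1·(1, -2) = (1, -2).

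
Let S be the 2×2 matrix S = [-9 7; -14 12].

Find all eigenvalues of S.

-2, 5

det(S - rI) = (-9 - r)(12 - r) - (7)·(-14) = r^2 - 3r - 10.
This factors as (r + 2)·(r - 5) = 0.
Eigenvalues: -2, 5.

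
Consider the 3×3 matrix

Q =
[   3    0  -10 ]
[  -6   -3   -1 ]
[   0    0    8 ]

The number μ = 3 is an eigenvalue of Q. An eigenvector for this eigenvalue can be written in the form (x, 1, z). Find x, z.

-1, 0

We need (Q - 3I)v = 0.
Q - 3I = [[0, 0, -10], [-6, -6, -1], [0, 0, 5]].
Row 1: (0)·x + (0)·1 + (-10)·z = 0
Row 2: (-6)·x + (-6)·1 + (-1)·z = 0
Row 3: (0)·x + (0)·1 + (5)·z = 0
Solving gives x = -1, z = 0.
Check: Q·(-1, 1, 0) = (-3, 3, 0) = 3·(-1, 1, 0).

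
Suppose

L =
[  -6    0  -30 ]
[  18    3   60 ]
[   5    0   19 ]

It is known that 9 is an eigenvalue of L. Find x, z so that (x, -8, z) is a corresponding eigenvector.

We need (L - 9I)v = 0.
L - 9I = [[-15, 0, -30], [18, -6, 60], [5, 0, 10]].
Row 1: (-15)·x + (0)·-8 + (-30)·z = 0
Row 2: (18)·x + (-6)·-8 + (60)·z = 0
Row 3: (5)·x + (0)·-8 + (10)·z = 0
Solving gives x = 4, z = -2.
Check: L·(4, -8, -2) = (36, -72, -18) = 9·(4, -8, -2).

4, -2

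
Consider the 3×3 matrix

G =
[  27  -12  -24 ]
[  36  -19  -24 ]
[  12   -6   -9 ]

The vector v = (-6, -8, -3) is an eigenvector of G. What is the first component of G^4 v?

-6

First find the eigenvalue: Gv = (6, 8, 3) = -1·(-6, -8, -3), so λ = -1.
Then G^4 v = λ^4·v = (-1)^4·(-6, -8, -3) = 1·(-6, -8, -3) = (-6, -8, -3).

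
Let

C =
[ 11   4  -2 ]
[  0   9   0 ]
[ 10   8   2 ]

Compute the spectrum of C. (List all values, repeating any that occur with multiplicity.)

6, 7, 9

Set up det(tI - C) = 0.
Expanding along the first row, p(t) = t^3 - 22t^2 + 159t - 378.
Try t = 6: p(6) = 0, so 6 is a root.
Factor out (t - 6): p(t) = (t - 6)·(t^2 - 16t + 63).
The quadratic factors as (t - 7)·(t - 9).
Eigenvalues: 6, 7, 9.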